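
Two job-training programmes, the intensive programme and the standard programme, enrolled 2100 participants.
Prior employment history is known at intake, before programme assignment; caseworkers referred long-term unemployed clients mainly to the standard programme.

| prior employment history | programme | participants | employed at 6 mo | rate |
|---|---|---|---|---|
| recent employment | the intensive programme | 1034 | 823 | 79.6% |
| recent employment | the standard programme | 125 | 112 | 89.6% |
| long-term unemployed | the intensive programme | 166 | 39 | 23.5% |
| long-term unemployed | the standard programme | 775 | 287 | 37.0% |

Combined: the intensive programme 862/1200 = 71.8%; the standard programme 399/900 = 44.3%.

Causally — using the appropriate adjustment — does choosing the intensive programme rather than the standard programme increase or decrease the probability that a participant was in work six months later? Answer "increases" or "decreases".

decreases

The prior employment history-specific comparison favours the standard programme throughout, but the pooled figures favour the intensive programme. The question is whether to condition on prior employment history.
Prior employment history differs across programmes for reasons unrelated to any effect of the programme itself, and it separately predicts the outcome — a classic confounder. We must compare within prior employment history levels.
Within each level — recent employment: 79.6% vs 89.6%; long-term unemployed: 23.5% vs 37.0% — the standard programme is higher every time.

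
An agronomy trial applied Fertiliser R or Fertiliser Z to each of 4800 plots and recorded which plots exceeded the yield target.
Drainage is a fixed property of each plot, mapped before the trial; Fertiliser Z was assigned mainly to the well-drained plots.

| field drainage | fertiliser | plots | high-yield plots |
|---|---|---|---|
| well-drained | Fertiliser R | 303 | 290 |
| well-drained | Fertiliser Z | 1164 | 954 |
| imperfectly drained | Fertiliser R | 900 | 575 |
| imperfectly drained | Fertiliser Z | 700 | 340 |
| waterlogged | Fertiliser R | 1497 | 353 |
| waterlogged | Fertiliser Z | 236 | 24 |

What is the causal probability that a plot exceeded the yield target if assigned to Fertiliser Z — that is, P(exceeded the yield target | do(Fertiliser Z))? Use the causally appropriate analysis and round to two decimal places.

Within every field drainage level Fertiliser R has the higher rate, yet pooled Fertiliser Z does — Simpson's reversal.
Nothing the fertiliser does changes field drainage; the imbalance is an allocation artefact. With field drainage also predicting the outcome, the pooled figure is confounded, and the within-stratum comparison is the causal one.
Standardising Fertiliser Z to the population field drainage mix: 0.306·954/1164 + 0.333·340/700 + 0.361·24/236 = 0.449.

0.45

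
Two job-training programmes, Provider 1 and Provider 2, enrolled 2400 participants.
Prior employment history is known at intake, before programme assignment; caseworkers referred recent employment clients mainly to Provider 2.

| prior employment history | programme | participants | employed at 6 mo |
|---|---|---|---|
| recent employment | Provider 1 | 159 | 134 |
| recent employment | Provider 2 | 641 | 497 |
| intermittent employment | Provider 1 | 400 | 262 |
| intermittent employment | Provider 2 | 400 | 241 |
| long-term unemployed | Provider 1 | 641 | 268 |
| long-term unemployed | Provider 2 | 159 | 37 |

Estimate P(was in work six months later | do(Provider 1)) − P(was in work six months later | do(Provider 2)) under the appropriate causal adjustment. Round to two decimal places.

The imbalance in prior employment history arose from how participants were allocated, not from anything the programme did; and prior employment history independently affects the outcome. The pooled gap is confounded — condition on prior employment history.
Adjusting over the population distribution of prior employment history: 0.333·(0.843−0.775) + 0.333·(0.655−0.603) + 0.333·(0.418−0.233) = +0.102.

+0.10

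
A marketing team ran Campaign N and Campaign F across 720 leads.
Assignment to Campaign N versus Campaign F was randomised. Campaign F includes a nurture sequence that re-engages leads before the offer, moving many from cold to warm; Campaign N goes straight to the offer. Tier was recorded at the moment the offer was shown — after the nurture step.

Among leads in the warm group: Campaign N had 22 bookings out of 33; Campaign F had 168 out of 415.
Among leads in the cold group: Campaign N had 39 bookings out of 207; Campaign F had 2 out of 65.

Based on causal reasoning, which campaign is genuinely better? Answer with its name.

Engagement tier here is a post-treatment variable shaped by the campaign; conditioning on it would introduce bias rather than remove it. The overall comparison is the causal one.
Pooled: Campaign N 25.4% vs Campaign F 35.4%; Campaign F is higher overall.

Campaign F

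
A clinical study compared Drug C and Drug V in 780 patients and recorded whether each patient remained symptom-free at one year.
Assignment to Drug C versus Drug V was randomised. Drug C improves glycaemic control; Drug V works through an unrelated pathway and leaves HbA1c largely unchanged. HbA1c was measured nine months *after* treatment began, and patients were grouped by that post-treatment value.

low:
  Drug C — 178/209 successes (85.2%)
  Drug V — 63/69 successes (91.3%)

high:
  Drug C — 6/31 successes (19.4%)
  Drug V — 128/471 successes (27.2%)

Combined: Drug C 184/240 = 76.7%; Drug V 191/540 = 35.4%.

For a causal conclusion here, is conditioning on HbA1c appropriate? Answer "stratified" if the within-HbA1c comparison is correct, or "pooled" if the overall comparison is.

pooled

The stratified and pooled comparisons disagree (Drug V wins within each HbA1c; Drug C wins overall), so the answer turns on the causal role of HbA1c.
The distribution of HbA1c is itself part of what the drug does — it is an intermediate outcome. Holding it fixed would remove that part of the effect; the total effect is the pooled difference.
Pooled: Drug C 76.7% vs Drug V 35.4%; Drug C is higher overall.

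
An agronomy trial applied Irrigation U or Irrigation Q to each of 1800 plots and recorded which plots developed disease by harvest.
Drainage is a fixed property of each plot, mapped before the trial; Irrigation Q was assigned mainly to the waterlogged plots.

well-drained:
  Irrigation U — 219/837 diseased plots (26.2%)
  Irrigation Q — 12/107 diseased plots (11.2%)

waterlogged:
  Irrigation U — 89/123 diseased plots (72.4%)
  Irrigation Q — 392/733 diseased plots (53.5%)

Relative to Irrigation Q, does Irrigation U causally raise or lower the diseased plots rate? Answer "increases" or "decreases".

Field drainage satisfies the back-door criterion: it is not a descendant of the irrigation, and it blocks the spurious path from irrigation to outcome. Adjusting for it (i.e., using the within-field drainage rates) gives the causal effect.
Within each level — well-drained: 26.2% vs 11.2%; waterlogged: 72.4% vs 53.5% — Irrigation Q is lower every time.

increases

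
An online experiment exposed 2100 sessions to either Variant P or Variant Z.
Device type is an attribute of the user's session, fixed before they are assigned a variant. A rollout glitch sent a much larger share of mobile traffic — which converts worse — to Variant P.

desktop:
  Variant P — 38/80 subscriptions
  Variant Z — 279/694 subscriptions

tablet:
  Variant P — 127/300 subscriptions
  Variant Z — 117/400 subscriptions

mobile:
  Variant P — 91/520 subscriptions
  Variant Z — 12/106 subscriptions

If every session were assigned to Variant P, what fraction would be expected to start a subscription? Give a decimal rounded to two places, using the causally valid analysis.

0.37

The imbalance in device type arose from how sessions were allocated, not from anything the variant did; and device type independently affects the outcome. The pooled gap is confounded — condition on device type.
Standardising Variant P to the population device type mix: 0.369·38/80 + 0.333·127/300 + 0.298·91/520 = 0.368.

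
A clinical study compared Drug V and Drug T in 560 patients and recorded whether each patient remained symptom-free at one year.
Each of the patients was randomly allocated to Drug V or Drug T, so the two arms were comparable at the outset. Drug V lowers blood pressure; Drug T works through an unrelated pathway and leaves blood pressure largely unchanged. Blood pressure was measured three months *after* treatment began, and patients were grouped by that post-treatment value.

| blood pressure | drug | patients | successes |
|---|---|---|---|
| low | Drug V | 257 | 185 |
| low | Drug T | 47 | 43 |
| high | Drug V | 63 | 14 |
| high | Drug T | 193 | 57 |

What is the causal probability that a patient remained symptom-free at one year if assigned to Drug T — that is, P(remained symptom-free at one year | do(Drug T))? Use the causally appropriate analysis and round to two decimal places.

0.42

The blood pressure-specific comparison favours Drug T throughout, but the pooled figures favour Drug V. The question is whether to condition on blood pressure.
Because the drug influences blood pressure, blood pressure is a post-treatment mediator, not a confounder. Stratifying on it would bias the estimate; the causal effect is the crude pooled difference.
So P(outcome | do(Drug T)) is just the pooled rate for Drug T: 100/240 = 0.417.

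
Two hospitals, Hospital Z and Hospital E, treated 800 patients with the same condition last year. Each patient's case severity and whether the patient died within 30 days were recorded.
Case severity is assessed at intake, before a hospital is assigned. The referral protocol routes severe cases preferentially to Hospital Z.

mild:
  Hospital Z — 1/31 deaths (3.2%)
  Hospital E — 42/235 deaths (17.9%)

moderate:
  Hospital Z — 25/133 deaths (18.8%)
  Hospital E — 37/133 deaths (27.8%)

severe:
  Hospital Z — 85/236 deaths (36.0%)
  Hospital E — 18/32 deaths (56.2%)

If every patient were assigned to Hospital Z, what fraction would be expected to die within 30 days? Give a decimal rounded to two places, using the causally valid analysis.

0.19

Within every case severity level Hospital Z has the lower rate, yet pooled Hospital E does — Simpson's reversal.
Case severity satisfies the back-door criterion: it is not a descendant of the hospital, and it blocks the spurious path from hospital to outcome. Adjusting for it (i.e., using the within-case severity rates) gives the causal effect.
Standardising Hospital Z to the population case severity mix: 0.333·1/31 + 0.333·25/133 + 0.335·85/236 = 0.194.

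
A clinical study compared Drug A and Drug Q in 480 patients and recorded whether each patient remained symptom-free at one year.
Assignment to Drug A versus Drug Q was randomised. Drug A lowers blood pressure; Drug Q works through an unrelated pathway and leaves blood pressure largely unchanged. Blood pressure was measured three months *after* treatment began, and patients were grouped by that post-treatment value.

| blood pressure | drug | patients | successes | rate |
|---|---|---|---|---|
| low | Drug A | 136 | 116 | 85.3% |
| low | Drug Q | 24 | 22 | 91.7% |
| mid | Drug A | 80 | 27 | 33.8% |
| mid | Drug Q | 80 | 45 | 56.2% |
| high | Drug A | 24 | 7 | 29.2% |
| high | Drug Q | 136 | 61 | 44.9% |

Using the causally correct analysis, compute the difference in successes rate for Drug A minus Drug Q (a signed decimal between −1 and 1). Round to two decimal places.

+0.09

The distribution of blood pressure is itself part of what the drug does — it is an intermediate outcome. Holding it fixed would remove that part of the effect; the total effect is the pooled difference.
The causal difference is the pooled difference: 0.625 − 0.533 = +0.092.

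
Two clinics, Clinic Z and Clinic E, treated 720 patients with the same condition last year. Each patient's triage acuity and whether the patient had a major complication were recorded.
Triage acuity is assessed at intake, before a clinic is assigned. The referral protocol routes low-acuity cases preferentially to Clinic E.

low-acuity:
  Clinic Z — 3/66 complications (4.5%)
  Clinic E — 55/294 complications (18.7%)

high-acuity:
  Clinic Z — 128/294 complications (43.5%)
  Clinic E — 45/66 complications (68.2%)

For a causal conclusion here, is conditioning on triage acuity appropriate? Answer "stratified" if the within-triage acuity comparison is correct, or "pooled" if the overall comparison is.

stratified

The stratified and pooled comparisons disagree (Clinic Z wins within each triage acuity; Clinic E wins overall), so the answer turns on the causal role of triage acuity.
Triage acuity differs across clinics for reasons unrelated to any effect of the clinic itself, and it separately predicts the outcome — a classic confounder. We must compare within triage acuity levels.
Within each level — low-acuity: 4.5% vs 18.7%; high-acuity: 43.5% vs 68.2% — Clinic Z is lower every time.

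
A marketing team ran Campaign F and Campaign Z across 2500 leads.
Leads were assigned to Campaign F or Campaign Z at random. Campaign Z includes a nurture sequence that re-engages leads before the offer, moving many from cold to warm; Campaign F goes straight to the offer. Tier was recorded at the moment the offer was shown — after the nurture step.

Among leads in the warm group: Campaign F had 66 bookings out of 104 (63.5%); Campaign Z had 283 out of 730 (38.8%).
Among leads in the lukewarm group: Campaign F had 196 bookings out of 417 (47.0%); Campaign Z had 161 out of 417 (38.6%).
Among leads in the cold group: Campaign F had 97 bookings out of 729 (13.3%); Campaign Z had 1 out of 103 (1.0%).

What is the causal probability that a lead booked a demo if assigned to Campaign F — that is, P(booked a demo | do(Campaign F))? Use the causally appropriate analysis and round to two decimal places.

0.29

Engagement tier here is a post-treatment variable shaped by the campaign; conditioning on it would introduce bias rather than remove it. The overall comparison is the causal one.
So P(outcome | do(Campaign F)) is just the pooled rate for Campaign F: 359/1250 = 0.287.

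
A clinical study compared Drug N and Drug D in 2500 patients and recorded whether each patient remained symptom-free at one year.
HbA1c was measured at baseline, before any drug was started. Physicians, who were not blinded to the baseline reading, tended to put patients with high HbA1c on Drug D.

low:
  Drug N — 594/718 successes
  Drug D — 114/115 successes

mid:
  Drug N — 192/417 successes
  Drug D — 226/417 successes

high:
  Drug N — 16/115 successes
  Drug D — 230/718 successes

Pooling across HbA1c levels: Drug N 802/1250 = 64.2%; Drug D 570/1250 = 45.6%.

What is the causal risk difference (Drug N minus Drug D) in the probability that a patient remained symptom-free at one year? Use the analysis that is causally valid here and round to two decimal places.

-0.14

Nothing the drug does changes HbA1c; the imbalance is an allocation artefact. With HbA1c also predicting the outcome, the pooled figure is confounded, and the within-stratum comparison is the causal one.
Adjusting over the population distribution of HbA1c: 0.333·(0.827−0.991) + 0.334·(0.460−0.542) + 0.333·(0.139−0.320) = -0.142.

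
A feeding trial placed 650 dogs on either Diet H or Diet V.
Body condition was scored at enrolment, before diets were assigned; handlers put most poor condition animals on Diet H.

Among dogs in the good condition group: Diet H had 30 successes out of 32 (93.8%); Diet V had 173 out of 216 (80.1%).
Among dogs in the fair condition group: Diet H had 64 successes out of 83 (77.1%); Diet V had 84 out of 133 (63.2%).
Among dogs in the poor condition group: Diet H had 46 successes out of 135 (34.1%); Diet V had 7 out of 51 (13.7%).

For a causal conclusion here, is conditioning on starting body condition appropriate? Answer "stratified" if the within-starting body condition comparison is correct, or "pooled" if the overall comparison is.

Diet H is higher inside every starting body condition stratum but Diet V is higher in aggregate. Whether to stratify depends on how starting body condition relates to the diet.
Since starting body condition is a pre-existing factor (not a product of the diet) and it affects the outcome on its own, it is a confounder. The stratified rates, not the pooled rate, identify the causal effect.
Within each level — good condition: 93.8% vs 80.1%; fair condition: 77.1% vs 63.2%; poor condition: 34.1% vs 13.7% — Diet H is higher every time.

stratified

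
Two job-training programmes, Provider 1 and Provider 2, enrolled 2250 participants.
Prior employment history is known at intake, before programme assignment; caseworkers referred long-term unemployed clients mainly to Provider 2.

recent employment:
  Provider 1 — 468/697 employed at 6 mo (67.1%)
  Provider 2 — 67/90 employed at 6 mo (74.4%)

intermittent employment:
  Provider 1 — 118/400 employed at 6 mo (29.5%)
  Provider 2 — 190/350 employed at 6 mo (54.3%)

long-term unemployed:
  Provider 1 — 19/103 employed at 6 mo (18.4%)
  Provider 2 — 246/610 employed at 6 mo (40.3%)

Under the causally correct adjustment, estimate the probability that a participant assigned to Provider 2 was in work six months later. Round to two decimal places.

The stratified and pooled comparisons disagree (Provider 2 wins within each prior employment history; Provider 1 wins overall), so the answer turns on the causal role of prior employment history.
Prior employment history is set before the programme has any effect — it is not caused by the programme — and it independently drives the outcome. That makes it a confounder, so the causal comparison is within prior employment history levels.
Standardising Provider 2 to the population prior employment history mix: 0.350·67/90 + 0.333·190/350 + 0.317·246/610 = 0.569.

0.57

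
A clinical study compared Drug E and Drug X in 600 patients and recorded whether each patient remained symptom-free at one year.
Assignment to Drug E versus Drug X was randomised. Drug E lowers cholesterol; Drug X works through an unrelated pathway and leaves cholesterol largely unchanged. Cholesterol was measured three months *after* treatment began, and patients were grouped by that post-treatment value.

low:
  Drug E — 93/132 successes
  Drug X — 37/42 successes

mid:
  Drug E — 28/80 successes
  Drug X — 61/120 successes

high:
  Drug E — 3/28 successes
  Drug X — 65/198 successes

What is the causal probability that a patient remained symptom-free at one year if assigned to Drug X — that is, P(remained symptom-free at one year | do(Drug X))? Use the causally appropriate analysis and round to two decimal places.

0.45

Cholesterol is recorded after the drug and is itself shifted by it — it sits on the causal path from drug to outcome. Conditioning on a mediator would strip out part of the effect we want; the pooled comparison gives the total causal effect.
So P(outcome | do(Drug X)) is just the pooled rate for Drug X: 163/360 = 0.453.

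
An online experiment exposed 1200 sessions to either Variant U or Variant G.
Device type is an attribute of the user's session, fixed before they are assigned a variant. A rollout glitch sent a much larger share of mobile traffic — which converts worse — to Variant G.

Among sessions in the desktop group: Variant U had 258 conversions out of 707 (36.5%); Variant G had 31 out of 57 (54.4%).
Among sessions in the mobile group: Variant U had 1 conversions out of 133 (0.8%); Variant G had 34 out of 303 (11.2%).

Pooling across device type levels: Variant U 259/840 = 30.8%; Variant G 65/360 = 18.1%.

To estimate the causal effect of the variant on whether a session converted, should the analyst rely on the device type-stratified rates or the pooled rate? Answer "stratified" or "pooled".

The imbalance in device type arose from how sessions were allocated, not from anything the variant did; and device type independently affects the outcome. The pooled gap is confounded — condition on device type.
Within each level — desktop: 36.5% vs 54.4%; mobile: 0.8% vs 11.2% — Variant G is higher every time.

stratified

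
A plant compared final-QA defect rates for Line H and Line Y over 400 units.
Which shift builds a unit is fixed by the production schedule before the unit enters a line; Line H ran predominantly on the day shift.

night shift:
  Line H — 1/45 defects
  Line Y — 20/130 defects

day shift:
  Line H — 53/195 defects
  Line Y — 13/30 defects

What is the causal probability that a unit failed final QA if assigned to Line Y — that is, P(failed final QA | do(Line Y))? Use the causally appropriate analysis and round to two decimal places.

The shift-specific comparison favours Line H throughout, but the pooled figures favour Line Y. The question is whether to condition on shift.
Since shift is a pre-existing factor (not a product of the line) and it affects the outcome on its own, it is a confounder. The stratified rates, not the pooled rate, identify the causal effect.
Standardising Line Y to the population shift mix: 0.438·20/130 + 0.562·13/30 = 0.311.

0.31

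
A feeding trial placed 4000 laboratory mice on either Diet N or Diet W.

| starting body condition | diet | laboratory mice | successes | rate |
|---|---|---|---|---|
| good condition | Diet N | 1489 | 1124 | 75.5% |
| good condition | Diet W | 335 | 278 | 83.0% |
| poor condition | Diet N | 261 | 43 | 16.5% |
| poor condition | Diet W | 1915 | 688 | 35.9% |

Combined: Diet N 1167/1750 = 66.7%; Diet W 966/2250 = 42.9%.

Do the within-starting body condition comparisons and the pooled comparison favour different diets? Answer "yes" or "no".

yes

Within each starting body condition level (good condition 75.5% vs 83.0%; poor condition 16.5% vs 35.9%), Diet W has the higher rate every time. Pooled: 66.7% vs 42.9% — Diet N has the higher rate overall. The two comparisons disagree.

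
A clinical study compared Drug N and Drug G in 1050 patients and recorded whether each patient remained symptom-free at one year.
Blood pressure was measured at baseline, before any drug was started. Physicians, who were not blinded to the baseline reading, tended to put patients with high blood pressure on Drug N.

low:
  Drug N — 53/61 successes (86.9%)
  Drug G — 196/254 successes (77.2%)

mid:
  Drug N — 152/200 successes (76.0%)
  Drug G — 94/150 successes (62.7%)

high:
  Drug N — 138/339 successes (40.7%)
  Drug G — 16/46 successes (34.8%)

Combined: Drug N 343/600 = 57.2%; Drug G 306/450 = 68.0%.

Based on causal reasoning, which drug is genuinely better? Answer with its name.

Drug N

Nothing the drug does changes blood pressure; the imbalance is an allocation artefact. With blood pressure also predicting the outcome, the pooled figure is confounded, and the within-stratum comparison is the causal one.
Within each level — low: 86.9% vs 77.2%; mid: 76.0% vs 62.7%; high: 40.7% vs 34.8% — Drug N is higher every time.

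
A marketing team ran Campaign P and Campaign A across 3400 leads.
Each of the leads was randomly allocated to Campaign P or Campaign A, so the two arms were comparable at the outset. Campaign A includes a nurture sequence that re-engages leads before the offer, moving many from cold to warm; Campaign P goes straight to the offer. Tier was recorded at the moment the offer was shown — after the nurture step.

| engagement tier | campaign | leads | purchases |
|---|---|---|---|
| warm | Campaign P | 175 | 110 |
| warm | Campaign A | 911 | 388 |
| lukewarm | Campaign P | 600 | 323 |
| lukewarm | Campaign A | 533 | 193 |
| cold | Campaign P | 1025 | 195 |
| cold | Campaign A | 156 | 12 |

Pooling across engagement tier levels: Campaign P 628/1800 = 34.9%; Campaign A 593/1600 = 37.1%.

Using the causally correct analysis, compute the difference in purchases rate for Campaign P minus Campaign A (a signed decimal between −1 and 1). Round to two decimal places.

-0.02

Because the campaign influences engagement tier, engagement tier is a post-treatment mediator, not a confounder. Stratifying on it would bias the estimate; the causal effect is the crude pooled difference.
The causal difference is the pooled difference: 0.349 − 0.371 = -0.022.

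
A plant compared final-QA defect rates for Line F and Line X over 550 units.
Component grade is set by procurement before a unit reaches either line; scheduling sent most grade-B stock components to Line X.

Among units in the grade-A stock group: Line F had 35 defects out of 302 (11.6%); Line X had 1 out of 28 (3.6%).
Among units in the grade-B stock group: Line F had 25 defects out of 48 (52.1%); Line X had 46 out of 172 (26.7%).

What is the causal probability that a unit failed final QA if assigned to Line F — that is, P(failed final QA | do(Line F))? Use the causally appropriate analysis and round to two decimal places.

0.28

Within every component grade level Line X has the lower rate, yet pooled Line F does — Simpson's reversal.
The imbalance in component grade arose from how units were allocated, not from anything the line did; and component grade independently affects the outcome. The pooled gap is confounded — condition on component grade.
Standardising Line F to the population component grade mix: 0.600·35/302 + 0.400·25/48 = 0.278.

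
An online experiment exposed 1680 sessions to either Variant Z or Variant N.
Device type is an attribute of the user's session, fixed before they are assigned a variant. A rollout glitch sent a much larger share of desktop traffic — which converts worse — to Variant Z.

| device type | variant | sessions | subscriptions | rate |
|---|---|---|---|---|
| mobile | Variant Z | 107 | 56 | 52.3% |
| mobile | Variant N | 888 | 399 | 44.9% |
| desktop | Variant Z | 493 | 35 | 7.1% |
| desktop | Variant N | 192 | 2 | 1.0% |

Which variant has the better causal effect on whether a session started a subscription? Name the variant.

The stratified and pooled comparisons disagree (Variant Z wins within each device type; Variant N wins overall), so the answer turns on the causal role of device type.
Device type differs across variants for reasons unrelated to any effect of the variant itself, and it separately predicts the outcome — a classic confounder. We must compare within device type levels.
Within each level — mobile: 52.3% vs 44.9%; desktop: 7.1% vs 1.0% — Variant Z is higher every time.

Variant Z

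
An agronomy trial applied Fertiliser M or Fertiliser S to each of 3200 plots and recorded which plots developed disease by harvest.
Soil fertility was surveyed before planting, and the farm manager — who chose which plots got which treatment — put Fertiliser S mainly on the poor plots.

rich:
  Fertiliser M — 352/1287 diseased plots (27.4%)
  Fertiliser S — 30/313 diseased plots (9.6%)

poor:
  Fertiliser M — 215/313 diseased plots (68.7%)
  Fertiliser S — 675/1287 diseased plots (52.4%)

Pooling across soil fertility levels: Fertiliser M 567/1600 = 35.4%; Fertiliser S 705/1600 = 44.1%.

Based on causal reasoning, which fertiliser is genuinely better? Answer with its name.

Fertiliser S

Soil fertility differs across fertilisers for reasons unrelated to any effect of the fertiliser itself, and it separately predicts the outcome — a classic confounder. We must compare within soil fertility levels.
Within each level — rich: 27.4% vs 9.6%; poor: 68.7% vs 52.4% — Fertiliser S is lower every time.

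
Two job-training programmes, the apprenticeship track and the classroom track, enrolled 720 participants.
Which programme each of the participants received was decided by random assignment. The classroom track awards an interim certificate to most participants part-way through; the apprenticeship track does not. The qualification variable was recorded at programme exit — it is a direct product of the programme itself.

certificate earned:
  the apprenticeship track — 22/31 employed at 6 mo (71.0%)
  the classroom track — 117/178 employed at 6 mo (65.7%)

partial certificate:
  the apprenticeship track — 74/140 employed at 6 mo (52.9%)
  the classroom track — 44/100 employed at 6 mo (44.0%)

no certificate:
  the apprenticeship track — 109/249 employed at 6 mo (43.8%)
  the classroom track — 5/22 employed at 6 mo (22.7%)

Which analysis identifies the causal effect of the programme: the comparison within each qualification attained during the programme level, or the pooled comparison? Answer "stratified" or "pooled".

pooled

The stratified and pooled comparisons disagree (the apprenticeship track wins within each qualification attained during the programme; the classroom track wins overall), so the answer turns on the causal role of qualification attained during the programme.
Because the programme influences qualification attained during the programme, qualification attained during the programme is a post-treatment mediator, not a confounder. Stratifying on it would bias the estimate; the causal effect is the crude pooled difference.
Pooled: the apprenticeship track 48.8% vs the classroom track 55.3%; the classroom track is higher overall.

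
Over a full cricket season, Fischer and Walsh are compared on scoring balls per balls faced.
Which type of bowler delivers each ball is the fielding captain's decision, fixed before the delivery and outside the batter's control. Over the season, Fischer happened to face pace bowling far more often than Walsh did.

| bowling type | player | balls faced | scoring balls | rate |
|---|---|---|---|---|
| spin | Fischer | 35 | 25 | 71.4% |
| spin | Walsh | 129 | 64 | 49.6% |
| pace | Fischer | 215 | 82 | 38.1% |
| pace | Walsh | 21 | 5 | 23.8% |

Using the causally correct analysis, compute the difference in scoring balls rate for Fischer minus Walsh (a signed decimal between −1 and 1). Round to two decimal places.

Nothing the player does changes bowling type; the imbalance is an allocation artefact. With bowling type also predicting the outcome, the pooled figure is confounded, and the within-stratum comparison is the causal one.
Adjusting over the population distribution of bowling type: 0.410·(0.714−0.496) + 0.590·(0.381−0.238) = +0.174.

+0.17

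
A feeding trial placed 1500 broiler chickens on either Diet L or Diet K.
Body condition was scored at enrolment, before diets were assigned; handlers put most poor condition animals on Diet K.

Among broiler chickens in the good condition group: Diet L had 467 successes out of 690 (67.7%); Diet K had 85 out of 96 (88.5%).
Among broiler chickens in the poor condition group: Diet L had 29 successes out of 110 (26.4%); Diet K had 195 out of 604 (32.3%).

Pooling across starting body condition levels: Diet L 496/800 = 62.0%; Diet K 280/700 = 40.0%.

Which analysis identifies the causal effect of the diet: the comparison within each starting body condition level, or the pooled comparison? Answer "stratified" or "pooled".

Starting body condition differs across diets for reasons unrelated to any effect of the diet itself, and it separately predicts the outcome — a classic confounder. We must compare within starting body condition levels.
Within each level — good condition: 67.7% vs 88.5%; poor condition: 26.4% vs 32.3% — Diet K is higher every time.

stratified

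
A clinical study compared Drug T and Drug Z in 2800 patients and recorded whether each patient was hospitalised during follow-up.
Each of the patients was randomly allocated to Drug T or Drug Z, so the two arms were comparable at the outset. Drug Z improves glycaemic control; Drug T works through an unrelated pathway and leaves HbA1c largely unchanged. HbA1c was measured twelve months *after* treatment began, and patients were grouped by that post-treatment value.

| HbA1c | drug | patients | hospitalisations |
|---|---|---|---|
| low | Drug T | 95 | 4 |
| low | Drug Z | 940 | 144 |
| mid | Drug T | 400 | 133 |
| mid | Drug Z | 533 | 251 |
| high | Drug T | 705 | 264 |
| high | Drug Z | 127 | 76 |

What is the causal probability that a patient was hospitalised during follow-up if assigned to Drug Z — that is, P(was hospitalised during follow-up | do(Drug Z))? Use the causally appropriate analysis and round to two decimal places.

0.29

The stratified and pooled comparisons disagree (Drug T wins within each HbA1c; Drug Z wins overall), so the answer turns on the causal role of HbA1c.
HbA1c is downstream of the drug. One should not condition on a consequence of treatment, so the overall rates are the right comparison.
So P(outcome | do(Drug Z)) is just the pooled rate for Drug Z: 471/1600 = 0.294.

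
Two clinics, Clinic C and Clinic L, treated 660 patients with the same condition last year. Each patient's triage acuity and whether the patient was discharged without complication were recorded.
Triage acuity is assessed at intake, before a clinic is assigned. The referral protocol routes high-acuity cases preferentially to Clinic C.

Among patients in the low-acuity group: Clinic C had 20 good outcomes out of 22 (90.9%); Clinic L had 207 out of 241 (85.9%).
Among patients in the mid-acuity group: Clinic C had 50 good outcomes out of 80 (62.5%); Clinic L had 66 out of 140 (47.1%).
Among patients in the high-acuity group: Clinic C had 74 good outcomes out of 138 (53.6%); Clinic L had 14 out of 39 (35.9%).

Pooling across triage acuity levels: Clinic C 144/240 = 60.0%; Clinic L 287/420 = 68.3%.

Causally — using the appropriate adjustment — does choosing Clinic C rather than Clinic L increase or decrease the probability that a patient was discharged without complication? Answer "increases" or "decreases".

increases

Here triage acuity is a common cause — it drives both which clinic a case falls under and the outcome. The crude comparison mixes populations; the stratum-specific rates are the causally relevant ones.
Within each level — low-acuity: 90.9% vs 85.9%; mid-acuity: 62.5% vs 47.1%; high-acuity: 53.6% vs 35.9% — Clinic C is higher every time.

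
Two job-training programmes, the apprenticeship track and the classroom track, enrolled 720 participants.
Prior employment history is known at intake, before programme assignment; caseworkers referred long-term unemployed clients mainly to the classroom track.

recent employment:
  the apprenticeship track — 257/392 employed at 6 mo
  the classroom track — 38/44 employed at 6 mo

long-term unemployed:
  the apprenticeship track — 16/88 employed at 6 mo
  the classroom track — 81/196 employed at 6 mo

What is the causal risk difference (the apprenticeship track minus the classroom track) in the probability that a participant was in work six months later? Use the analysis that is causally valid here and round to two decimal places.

-0.22

The prior employment history-specific comparison favours the classroom track throughout, but the pooled figures favour the apprenticeship track. The question is whether to condition on prior employment history.
Since prior employment history is a pre-existing factor (not a product of the programme) and it affects the outcome on its own, it is a confounder. The stratified rates, not the pooled rate, identify the causal effect.
Adjusting over the population distribution of prior employment history: 0.606·(0.656−0.864) + 0.394·(0.182−0.413) = -0.217.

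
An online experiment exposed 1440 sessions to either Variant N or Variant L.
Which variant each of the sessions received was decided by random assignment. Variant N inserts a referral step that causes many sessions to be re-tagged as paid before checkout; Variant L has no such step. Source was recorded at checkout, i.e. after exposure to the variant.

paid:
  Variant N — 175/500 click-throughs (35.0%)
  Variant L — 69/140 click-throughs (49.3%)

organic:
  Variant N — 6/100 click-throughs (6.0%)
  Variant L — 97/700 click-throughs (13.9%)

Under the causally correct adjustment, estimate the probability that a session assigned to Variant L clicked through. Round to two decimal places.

0.20

Traffic source here is a post-treatment variable shaped by the variant; conditioning on it would introduce bias rather than remove it. The overall comparison is the causal one.
So P(outcome | do(Variant L)) is just the pooled rate for Variant L: 166/840 = 0.198.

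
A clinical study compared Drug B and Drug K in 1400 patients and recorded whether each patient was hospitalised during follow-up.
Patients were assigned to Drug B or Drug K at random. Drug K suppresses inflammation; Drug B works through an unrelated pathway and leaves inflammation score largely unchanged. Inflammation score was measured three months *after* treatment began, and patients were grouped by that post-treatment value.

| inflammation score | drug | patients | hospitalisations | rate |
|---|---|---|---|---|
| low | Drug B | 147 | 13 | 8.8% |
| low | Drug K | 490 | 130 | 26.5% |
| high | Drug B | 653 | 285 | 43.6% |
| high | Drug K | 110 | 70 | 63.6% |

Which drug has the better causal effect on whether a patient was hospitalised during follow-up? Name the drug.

The inflammation score-specific comparison favours Drug B throughout, but the pooled figures favour Drug K. The question is whether to condition on inflammation score.
Because the drug influences inflammation score, inflammation score is a post-treatment mediator, not a confounder. Stratifying on it would bias the estimate; the causal effect is the crude pooled difference.
Pooled: Drug B 37.2% vs Drug K 33.3%; Drug K is lower overall.

Drug K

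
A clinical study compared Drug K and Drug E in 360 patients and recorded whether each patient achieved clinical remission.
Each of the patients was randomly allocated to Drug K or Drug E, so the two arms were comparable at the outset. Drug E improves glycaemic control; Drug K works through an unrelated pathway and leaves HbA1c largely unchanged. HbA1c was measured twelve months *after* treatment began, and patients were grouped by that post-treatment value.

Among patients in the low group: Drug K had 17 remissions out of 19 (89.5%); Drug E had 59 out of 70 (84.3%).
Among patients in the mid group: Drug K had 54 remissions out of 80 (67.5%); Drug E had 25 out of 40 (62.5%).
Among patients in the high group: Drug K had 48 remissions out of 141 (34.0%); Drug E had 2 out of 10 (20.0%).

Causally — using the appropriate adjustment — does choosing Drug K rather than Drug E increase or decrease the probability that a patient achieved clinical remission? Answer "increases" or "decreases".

decreases

HbA1c here is a post-treatment variable shaped by the drug; conditioning on it would introduce bias rather than remove it. The overall comparison is the causal one.
Pooled: Drug K 49.6% vs Drug E 71.7%; Drug E is higher overall.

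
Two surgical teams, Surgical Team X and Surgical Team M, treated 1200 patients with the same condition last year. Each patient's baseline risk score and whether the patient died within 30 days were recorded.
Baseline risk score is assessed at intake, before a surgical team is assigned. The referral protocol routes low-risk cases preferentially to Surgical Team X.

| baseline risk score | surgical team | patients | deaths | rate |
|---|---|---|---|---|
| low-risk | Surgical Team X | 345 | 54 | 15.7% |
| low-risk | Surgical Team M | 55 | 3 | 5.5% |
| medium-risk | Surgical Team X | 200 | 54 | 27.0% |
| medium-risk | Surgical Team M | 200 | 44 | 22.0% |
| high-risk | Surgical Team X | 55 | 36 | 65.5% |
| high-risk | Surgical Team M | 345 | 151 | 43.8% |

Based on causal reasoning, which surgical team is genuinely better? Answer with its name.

Surgical Team M

Nothing the surgical team does changes baseline risk score; the imbalance is an allocation artefact. With baseline risk score also predicting the outcome, the pooled figure is confounded, and the within-stratum comparison is the causal one.
Within each level — low-risk: 15.7% vs 5.5%; medium-risk: 27.0% vs 22.0%; high-risk: 65.5% vs 43.8% — Surgical Team M is lower every time.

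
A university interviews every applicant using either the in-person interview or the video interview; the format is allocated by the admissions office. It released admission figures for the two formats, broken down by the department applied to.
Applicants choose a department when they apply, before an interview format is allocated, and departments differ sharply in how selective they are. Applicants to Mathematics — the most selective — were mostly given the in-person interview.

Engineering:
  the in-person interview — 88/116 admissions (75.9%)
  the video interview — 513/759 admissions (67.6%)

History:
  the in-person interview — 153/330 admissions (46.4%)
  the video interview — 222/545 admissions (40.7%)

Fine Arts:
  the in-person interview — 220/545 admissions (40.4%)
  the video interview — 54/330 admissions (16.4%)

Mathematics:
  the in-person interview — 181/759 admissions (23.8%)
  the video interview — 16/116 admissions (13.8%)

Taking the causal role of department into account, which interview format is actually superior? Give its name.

the in-person interview

Here department is a common cause — it drives both which interview format a case falls under and the outcome. The crude comparison mixes populations; the stratum-specific rates are the causally relevant ones.
Within each level — Engineering: 75.9% vs 67.6%; History: 46.4% vs 40.7%; Fine Arts: 40.4% vs 16.4%; Mathematics: 23.8% vs 13.8% — the in-person interview is higher every time.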